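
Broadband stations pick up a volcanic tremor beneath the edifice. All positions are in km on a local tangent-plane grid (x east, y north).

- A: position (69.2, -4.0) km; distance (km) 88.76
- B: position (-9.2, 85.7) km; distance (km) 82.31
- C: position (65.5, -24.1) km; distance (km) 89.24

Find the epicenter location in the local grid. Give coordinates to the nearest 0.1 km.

-19.2 km east, 4.0 km north

Circle about each station: (x − 69.2)² + (y + 4.0)² = 88.76²; (x + 9.2)² + (y − 85.7)² = 82.31²; (x − 65.5)² + (y + 24.1)² = 89.24².
Subtracting pairs of circle equations eliminates x²+y² and gives linear equations (the radical axes):
-156.8 x + 179.4 y = 3727.89
-7.4 x − 40.2 y = -19.02
Solving the 2×2 system: x ≈ -19.2, y ≈ 4.0 km.
Check against A (with the unrounded x, y): √((x − 69.2)²+(y + 4.0)²) = 88.75 ≈ 88.76 km. ✓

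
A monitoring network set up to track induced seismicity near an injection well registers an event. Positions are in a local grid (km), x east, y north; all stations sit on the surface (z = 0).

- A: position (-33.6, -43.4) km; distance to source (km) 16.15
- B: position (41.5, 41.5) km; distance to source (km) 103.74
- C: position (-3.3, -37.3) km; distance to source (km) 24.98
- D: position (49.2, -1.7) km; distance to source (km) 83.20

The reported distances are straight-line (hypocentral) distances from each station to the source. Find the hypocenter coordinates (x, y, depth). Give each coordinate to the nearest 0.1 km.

(-25.1, -37.1, 12.2)

Each station gives a sphere (x−x_i)² + (y−y_i)² + z² = d_i² (stations at z=0).
Subtracting the A sphere from B and C: z² cancels, leaving linear equations in x and y:
150.2 x + 169.8 y = -10069.19
60.6 x + 12.2 y = -1973.52
Solving: x ≈ -25.097, y ≈ -37.100 km (keep extra digits for the depth step; rounded: -25.1, -37.1).
Then from the A sphere: z² = 16.15² − (x + 33.6)² − (y + 43.4)² with x = -25.097, y = -37.100, so z ≈ 12.200 ≈ 12.2 km.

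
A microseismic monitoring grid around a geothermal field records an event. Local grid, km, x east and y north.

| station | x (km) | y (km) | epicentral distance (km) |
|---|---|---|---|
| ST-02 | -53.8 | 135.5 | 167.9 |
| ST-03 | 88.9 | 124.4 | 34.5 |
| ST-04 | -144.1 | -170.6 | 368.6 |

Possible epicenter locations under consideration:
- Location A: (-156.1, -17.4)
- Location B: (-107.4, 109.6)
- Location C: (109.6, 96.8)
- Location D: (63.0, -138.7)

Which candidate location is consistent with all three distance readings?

Location C

For each candidate, compare |candidate − station| to the reported distance:
Location A: residuals ST-02 16.1, ST-03 248.6, ST-04 214.9 → max 248.6 km
Location B: residuals ST-02 108.4, ST-03 162.4, ST-04 86.0 → max 162.4 km
Location C: residuals ST-02 0.0, ST-03 0.0, ST-04 0.0 → max 0.0 km
Location D: residuals ST-02 130.1, ST-03 229.9, ST-04 159.1 → max 229.9 km
Only Location C has all residuals ≈ 0.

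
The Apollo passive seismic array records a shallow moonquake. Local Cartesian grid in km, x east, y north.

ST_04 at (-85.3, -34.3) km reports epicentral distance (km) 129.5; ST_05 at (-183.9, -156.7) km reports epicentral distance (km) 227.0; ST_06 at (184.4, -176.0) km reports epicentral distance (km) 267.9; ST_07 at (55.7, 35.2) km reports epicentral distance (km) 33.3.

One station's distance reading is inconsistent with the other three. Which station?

Solve using three stations at a time. Using ST_04, ST_06, ST_07 (subtract circle equations pairwise → linear system) gives (x, y) ≈ (22.5, 37.4).
Distances from that point to each station vs reported:
  ST_04: calculated 129.5 vs reported 129.5 → residual 0.0 km
  ST_05: calculated 283.4 vs reported 227.0 → residual 56.4 km
  ST_06: calculated 267.9 vs reported 267.9 → residual 0.0 km
  ST_07: calculated 33.3 vs reported 33.3 → residual 0.0 km
ST_04, ST_06, ST_07 are mutually consistent (residuals ≈ 0); ST_05 is off by 56.4 km.

ST_05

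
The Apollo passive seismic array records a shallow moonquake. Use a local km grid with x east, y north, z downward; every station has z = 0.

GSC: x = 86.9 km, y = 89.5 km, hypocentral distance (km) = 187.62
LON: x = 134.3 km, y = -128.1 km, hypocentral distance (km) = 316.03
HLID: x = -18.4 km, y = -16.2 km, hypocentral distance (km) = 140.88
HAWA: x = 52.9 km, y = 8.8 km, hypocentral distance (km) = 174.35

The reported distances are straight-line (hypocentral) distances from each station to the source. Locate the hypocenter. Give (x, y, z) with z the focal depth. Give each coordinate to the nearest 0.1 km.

x ≈ -88.2 km, y ≈ 86.0 km, depth ≈ 67.3 km

Each station gives a sphere (x−x_i)² + (y−y_i)² + z² = d_i² (stations at z=0).
Subtracting the GSC sphere from LON and HLID: z² cancels, leaving linear equations in x and y:
94.8 x − 435.2 y = -45789.46
-210.6 x − 211.4 y = 393.23
Solving: x ≈ -88.197, y ≈ 86.003 km (keep extra digits for the depth step; rounded: -88.2, 86.0).
Then from the GSC sphere: z² = 187.62² − (x − 86.9)² − (y − 89.5)² with x = -88.197, y = 86.003, so z ≈ 67.306 ≈ 67.3 km.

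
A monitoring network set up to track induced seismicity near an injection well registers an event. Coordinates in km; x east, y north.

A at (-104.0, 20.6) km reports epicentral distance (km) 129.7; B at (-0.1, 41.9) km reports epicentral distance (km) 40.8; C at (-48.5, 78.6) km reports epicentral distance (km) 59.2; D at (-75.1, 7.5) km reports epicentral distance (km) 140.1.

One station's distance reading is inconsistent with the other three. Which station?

Solve using three stations at a time. Using A, B, C (subtract circle equations pairwise → linear system) gives (x, y) ≈ (10.6, 81.3).
Distances from that point to each station vs reported:
  A: calculated 129.7 vs reported 129.7 → residual 0.0 km
  B: calculated 40.8 vs reported 40.8 → residual 0.0 km
  C: calculated 59.2 vs reported 59.2 → residual 0.0 km
  D: calculated 113.1 vs reported 140.1 → residual 27.0 km
A, B, C are mutually consistent (residuals ≈ 0); D is off by 27.0 km.

D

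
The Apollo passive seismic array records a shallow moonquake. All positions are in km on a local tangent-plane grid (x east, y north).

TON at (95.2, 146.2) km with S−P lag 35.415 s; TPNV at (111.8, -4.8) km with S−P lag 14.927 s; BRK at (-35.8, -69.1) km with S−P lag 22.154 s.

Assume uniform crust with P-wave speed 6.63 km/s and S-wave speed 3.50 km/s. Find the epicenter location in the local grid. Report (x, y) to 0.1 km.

x ≈ 121.9 km, y ≈ -115.0 km

Distance from S−P lag: d = Δt · v_P v_S / (v_P − v_S) = Δt · (6.63·3.50)/(6.63−3.50) ≈ 7.4137·Δt.
So d_TON = 262.56, d_TPNV = 110.66, d_BRK = 164.24 km.
Circle about each station: (x − 95.2)² + (y − 146.2)² = 262.56²; (x − 111.8)² + (y + 4.8)² = 110.66²; (x + 35.8)² + (y + 69.1)² = 164.24².
Subtracting pairs of circle equations eliminates x²+y² and gives linear equations (the radical axes):
33.2 x − 302.0 y = 38776.92
-262.0 x − 430.6 y = 17581.95
Solving the 2×2 system: x ≈ 121.9, y ≈ -115.0 km.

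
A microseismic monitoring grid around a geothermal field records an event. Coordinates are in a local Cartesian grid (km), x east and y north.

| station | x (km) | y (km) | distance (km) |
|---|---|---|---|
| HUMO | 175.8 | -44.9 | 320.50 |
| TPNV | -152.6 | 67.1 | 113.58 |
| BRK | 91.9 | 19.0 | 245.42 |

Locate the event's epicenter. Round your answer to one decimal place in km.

-144.7 km east, -46.2 km north

Circle about each station: (x − 175.8)² + (y + 44.9)² = 320.50²; (x + 152.6)² + (y − 67.1)² = 113.58²; (x − 91.9)² + (y − 19.0)² = 245.42².
Subtracting the HUMO equation from the TPNV and BRK equations removes the quadratic terms:
-656.8 x + 224.0 y = 84687.35
-167.8 x + 127.8 y = 18374.23
Solving the 2×2 system: x ≈ -144.7, y ≈ -46.2 km.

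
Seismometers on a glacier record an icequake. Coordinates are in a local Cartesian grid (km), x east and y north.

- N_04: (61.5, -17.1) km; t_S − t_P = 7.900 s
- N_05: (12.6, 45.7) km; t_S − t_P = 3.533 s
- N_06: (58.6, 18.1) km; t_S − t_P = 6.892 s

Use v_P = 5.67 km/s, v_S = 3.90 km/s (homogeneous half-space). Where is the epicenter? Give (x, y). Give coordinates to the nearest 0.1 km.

-27.1 km east, 26.4 km north

Distance from S−P lag: d = Δt · v_P v_S / (v_P − v_S) = Δt · (5.67·3.90)/(5.67−3.90) ≈ 12.4932·Δt.
So d_N_04 = 98.70, d_N_05 = 44.14, d_N_06 = 86.10 km.
Circle about each station: (x − 61.5)² + (y + 17.1)² = 98.70²; (x − 12.6)² + (y − 45.7)² = 44.14²; (x − 58.6)² + (y − 18.1)² = 86.10².
Subtracting pairs of circle equations eliminates x²+y² and gives linear equations (the radical axes):
-97.8 x + 125.6 y = 5965.94
-5.8 x + 70.4 y = 2015.39
Solving the 2×2 system: x ≈ -27.1, y ≈ 26.4 km.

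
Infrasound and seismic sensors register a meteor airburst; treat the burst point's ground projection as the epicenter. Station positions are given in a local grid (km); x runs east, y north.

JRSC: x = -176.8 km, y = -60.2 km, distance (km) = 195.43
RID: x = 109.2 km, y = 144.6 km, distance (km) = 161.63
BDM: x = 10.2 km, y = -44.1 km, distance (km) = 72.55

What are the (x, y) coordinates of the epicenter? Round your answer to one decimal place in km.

(-2.1, 27.4)

Circle about each station: (x + 176.8)² + (y + 60.2)² = 195.43²; (x − 109.2)² + (y − 144.6)² = 161.63²; (x − 10.2)² + (y + 44.1)² = 72.55².
Subtracting pairs of circle equations eliminates x²+y² and gives linear equations (the radical axes):
572.0 x + 409.6 y = 10020.15
374.0 x + 32.2 y = 95.95
Solving the 2×2 system: x ≈ -2.1, y ≈ 27.4 km.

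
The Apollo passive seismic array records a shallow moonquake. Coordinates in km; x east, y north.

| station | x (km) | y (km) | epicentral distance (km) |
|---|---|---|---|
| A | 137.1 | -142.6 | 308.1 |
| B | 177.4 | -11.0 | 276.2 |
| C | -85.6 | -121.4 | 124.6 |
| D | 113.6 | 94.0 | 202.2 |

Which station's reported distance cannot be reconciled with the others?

Solve using three stations at a time. Using A, B, D (subtract circle equations pairwise → linear system) gives (x, y) ≈ (-87.0, 68.8).
Distances from that point to each station vs reported:
  A: calculated 308.1 vs reported 308.1 → residual 0.0 km
  B: calculated 276.2 vs reported 276.2 → residual 0.0 km
  C: calculated 190.2 vs reported 124.6 → residual 65.6 km
  D: calculated 202.2 vs reported 202.2 → residual 0.0 km
A, B, D are mutually consistent (residuals ≈ 0); C is off by 65.6 km.

C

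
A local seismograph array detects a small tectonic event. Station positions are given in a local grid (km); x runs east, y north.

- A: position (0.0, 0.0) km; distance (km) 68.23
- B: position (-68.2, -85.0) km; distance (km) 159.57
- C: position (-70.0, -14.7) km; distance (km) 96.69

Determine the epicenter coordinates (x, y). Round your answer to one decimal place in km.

x ≈ -16.9 km, y ≈ 66.1 km

Circle about each station: x² + y² = 68.23²; (x + 68.2)² + (y + 85.0)² = 159.57²; (x + 70.0)² + (y + 14.7)² = 96.69².
Subtracting pairs of circle equations eliminates x²+y² and gives linear equations (the radical axes):
-136.4 x − 170.0 y = -8931.01
-140.0 x − 29.4 y = 422.47
Solving the 2×2 system: x ≈ -16.9, y ≈ 66.1 km.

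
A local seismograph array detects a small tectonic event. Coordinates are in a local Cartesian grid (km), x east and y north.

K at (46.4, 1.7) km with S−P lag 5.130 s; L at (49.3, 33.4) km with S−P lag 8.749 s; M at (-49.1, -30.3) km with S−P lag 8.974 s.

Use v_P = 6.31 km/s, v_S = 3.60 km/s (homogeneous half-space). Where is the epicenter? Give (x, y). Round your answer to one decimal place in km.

Distance from S−P lag: d = Δt · v_P v_S / (v_P − v_S) = Δt · (6.31·3.60)/(6.31−3.60) ≈ 8.3823·Δt.
So d_K = 43.00, d_L = 73.34, d_M = 75.22 km.
Circle about each station: (x − 46.4)² + (y − 1.7)² = 43.00²; (x − 49.3)² + (y − 33.4)² = 73.34²; (x + 49.1)² + (y + 30.3)² = 75.22².
Subtracting pairs of circle equations eliminates x²+y² and gives linear equations (the radical axes):
5.8 x + 63.4 y = -2139.56
-191.0 x − 64.0 y = -2636.00
Solving the 2×2 system: x ≈ 25.9, y ≈ -36.1 km.
Check against K (with the unrounded x, y): √((x − 46.4)²+(y − 1.7)²) = 43.01 ≈ 43.00 km. ✓

25.9 km east, -36.1 km north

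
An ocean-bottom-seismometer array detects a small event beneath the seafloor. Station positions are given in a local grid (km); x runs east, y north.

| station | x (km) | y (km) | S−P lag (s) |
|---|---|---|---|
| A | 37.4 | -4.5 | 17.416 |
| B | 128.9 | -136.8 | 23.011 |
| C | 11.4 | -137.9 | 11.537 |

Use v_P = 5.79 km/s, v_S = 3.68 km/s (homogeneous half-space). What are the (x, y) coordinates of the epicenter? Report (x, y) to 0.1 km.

Distance from S−P lag: d = Δt · v_P v_S / (v_P − v_S) = Δt · (5.79·3.68)/(5.79−3.68) ≈ 10.0982·Δt.
So d_A = 175.87, d_B = 232.37, d_C = 116.50 km.
Circle about each station: (x − 37.4)² + (y + 4.5)² = 175.87²; (x − 128.9)² + (y + 136.8)² = 232.37²; (x − 11.4)² + (y + 137.9)² = 116.50².
Subtracting pairs of circle equations eliminates x²+y² and gives linear equations (the radical axes):
183.0 x − 264.6 y = 10844.88
-52.0 x − 266.8 y = 35085.37
Solving the 2×2 system: x ≈ -102.1, y ≈ -111.6 km.
Check against A (with the unrounded x, y): √((x − 37.4)²+(y + 4.5)²) = 175.88 ≈ 175.87 km. ✓

x ≈ -102.1 km, y ≈ -111.6 km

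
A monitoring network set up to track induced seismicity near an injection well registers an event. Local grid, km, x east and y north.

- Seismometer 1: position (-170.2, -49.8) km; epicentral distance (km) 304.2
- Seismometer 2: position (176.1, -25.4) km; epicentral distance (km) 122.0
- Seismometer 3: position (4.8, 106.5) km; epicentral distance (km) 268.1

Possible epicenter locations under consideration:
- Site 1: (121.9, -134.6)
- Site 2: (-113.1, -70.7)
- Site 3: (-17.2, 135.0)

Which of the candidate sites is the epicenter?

Site 1

For each candidate, compare |candidate − station| to the reported distance:
Site 1: residuals Seismometer 1 0.0, Seismometer 2 0.1, Seismometer 3 0.1 → max 0.1 km
Site 2: residuals Seismometer 1 243.4, Seismometer 2 170.7, Seismometer 3 55.3 → max 243.4 km
Site 3: residuals Seismometer 1 64.3, Seismometer 2 129.2, Seismometer 3 232.1 → max 232.1 km
Only Site 1 has all residuals ≈ 0.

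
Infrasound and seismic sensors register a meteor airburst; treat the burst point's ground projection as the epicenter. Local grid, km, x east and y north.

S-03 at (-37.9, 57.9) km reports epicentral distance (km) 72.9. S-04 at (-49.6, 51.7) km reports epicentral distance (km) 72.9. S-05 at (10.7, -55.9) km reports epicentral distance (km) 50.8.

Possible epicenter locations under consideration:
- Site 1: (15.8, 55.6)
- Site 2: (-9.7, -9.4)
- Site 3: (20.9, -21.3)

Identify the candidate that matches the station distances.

Site 2

For each candidate, compare |candidate − station| to the reported distance:
Site 1: residuals S-03 19.2, S-04 7.4, S-05 60.8 → max 60.8 km
Site 2: residuals S-03 0.1, S-04 0.1, S-05 0.0 → max 0.1 km
Site 3: residuals S-03 25.7, S-04 28.6, S-05 14.7 → max 28.6 km
Only Site 2 has all residuals ≈ 0.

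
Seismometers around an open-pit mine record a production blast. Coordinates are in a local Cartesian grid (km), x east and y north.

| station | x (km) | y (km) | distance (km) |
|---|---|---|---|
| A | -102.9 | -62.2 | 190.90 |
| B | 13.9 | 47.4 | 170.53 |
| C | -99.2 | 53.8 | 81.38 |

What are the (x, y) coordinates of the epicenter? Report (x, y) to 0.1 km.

-137.7 km east, 125.5 km north

Circle about each station: (x + 102.9)² + (y + 62.2)² = 190.90²; (x − 13.9)² + (y − 47.4)² = 170.53²; (x + 99.2)² + (y − 53.8)² = 81.38².
Subtracting the A equation from the B and C equations removes the quadratic terms:
233.6 x + 219.2 y = -4654.95
7.4 x + 232.0 y = 28097.94
Solving the 2×2 system: x ≈ -137.7, y ≈ 125.5 km.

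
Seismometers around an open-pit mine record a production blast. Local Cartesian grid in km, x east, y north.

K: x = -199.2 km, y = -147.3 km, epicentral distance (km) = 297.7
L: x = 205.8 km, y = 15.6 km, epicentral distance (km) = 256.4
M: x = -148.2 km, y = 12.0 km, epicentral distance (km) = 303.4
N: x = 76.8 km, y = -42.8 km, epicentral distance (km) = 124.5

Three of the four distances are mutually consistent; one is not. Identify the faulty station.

L

Solve using three stations at a time. Using K, M, N (subtract circle equations pairwise → linear system) gives (x, y) ≈ (97.9, -165.4).
Distances from that point to each station vs reported:
  K: calculated 297.6 vs reported 297.7 → residual 0.1 km
  L: calculated 210.7 vs reported 256.4 → residual 45.7 km
  M: calculated 303.3 vs reported 303.4 → residual 0.1 km
  N: calculated 124.4 vs reported 124.5 → residual 0.1 km
K, M, N are mutually consistent (residuals ≈ 0); L is off by 45.7 km.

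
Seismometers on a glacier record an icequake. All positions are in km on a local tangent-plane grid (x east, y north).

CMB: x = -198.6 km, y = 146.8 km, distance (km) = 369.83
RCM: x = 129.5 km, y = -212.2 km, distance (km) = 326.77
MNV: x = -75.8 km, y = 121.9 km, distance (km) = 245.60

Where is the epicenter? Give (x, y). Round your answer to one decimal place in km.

Circle about each station: (x + 198.6)² + (y − 146.8)² = 369.83²; (x − 129.5)² + (y + 212.2)² = 326.77²; (x + 75.8)² + (y − 121.9)² = 245.60².
Subtracting pairs of circle equations eliminates x²+y² and gives linear equations (the radical axes):
656.2 x − 718.0 y = 30802.49
245.6 x − 49.8 y = 36067.92
Solving the 2×2 system: x ≈ 169.6, y ≈ 112.1 km.

x ≈ 169.6 km, y ≈ 112.1 km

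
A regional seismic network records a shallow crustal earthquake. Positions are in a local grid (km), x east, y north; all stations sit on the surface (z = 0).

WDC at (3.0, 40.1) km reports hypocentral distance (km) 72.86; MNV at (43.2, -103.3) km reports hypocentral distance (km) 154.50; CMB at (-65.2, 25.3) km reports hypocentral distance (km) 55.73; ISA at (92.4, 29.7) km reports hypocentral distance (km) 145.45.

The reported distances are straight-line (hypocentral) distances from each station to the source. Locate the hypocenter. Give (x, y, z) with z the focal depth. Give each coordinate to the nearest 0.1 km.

x ≈ -43.3 km, y ≈ 14.5 km, depth ≈ 50.1 km

Each station gives a sphere (x−x_i)² + (y−y_i)² + z² = d_i² (stations at z=0).
Subtracting the WDC sphere from MNV and CMB: z² cancels, leaving linear equations in x and y:
80.4 x − 286.8 y = -7641.55
-136.4 x − 29.6 y = 5476.87
Solving: x ≈ -43.301, y ≈ 14.505 km (keep extra digits for the depth step; rounded: -43.3, 14.5).
Then from the WDC sphere: z² = 72.86² − (x − 3.0)² − (y − 40.1)² with x = -43.301, y = 14.505, so z ≈ 50.097 ≈ 50.1 km.
Check against ISA (with the unrounded solution): distance 145.45 ≈ 145.45 km. ✓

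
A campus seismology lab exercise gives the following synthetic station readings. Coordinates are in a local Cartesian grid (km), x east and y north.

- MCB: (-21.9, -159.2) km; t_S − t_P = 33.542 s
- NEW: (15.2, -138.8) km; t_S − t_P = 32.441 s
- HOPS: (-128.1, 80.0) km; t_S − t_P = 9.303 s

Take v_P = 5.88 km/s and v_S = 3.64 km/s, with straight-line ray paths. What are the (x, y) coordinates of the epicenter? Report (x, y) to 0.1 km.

-81.5 km east, 155.7 km north

Distance from S−P lag: d = Δt · v_P v_S / (v_P − v_S) = Δt · (5.88·3.64)/(5.88−3.64) ≈ 9.5550·Δt.
So d_MCB = 320.49, d_NEW = 309.97, d_HOPS = 88.89 km.
Circle about each station: (x + 21.9)² + (y + 159.2)² = 320.49²; (x − 15.2)² + (y + 138.8)² = 309.97²; (x + 128.1)² + (y − 80.0)² = 88.89².
Subtracting the MCB equation from the NEW and HOPS equations removes the quadratic terms:
74.2 x + 40.8 y = 304.67
-212.4 x + 478.4 y = 91797.77
Solving the 2×2 system: x ≈ -81.5, y ≈ 155.7 km.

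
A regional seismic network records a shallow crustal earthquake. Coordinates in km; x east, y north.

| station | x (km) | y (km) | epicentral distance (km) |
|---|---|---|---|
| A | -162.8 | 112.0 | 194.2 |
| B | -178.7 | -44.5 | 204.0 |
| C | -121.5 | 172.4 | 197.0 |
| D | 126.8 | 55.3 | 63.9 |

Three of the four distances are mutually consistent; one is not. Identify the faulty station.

D

Solve using three stations at a time. Using A, B, C (subtract circle equations pairwise → linear system) gives (x, y) ≈ (12.1, 27.6).
Distances from that point to each station vs reported:
  A: calculated 194.2 vs reported 194.2 → residual 0.0 km
  B: calculated 204.0 vs reported 204.0 → residual 0.0 km
  C: calculated 197.0 vs reported 197.0 → residual 0.0 km
  D: calculated 118.0 vs reported 63.9 → residual 54.1 km
A, B, C are mutually consistent (residuals ≈ 0); D is off by 54.1 km.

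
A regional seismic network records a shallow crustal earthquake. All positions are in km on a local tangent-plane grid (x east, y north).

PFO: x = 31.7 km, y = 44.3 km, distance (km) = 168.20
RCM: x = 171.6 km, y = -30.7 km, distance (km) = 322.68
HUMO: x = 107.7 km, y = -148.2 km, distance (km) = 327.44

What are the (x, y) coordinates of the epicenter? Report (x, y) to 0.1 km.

Circle about each station: (x − 31.7)² + (y − 44.3)² = 168.20²; (x − 171.6)² + (y + 30.7)² = 322.68²; (x − 107.7)² + (y + 148.2)² = 327.44².
Subtracting the PFO equation from the RCM and HUMO equations removes the quadratic terms:
279.8 x − 150.0 y = -48409.47
152.0 x − 385.0 y = -48330.56
Solving the 2×2 system: x ≈ -134.1, y ≈ 72.6 km.

(-134.1, 72.6)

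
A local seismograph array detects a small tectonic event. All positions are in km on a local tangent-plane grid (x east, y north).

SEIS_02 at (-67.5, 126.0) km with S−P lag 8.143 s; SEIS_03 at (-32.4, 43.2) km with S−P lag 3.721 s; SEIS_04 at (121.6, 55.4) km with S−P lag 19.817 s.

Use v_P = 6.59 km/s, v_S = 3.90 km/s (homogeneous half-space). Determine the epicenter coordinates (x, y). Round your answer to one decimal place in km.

Distance from S−P lag: d = Δt · v_P v_S / (v_P − v_S) = Δt · (6.59·3.90)/(6.59−3.90) ≈ 9.5543·Δt.
So d_SEIS_02 = 77.80, d_SEIS_03 = 35.55, d_SEIS_04 = 189.34 km.
Circle about each station: (x + 67.5)² + (y − 126.0)² = 77.80²; (x + 32.4)² + (y − 43.2)² = 35.55²; (x − 121.6)² + (y − 55.4)² = 189.34².
Subtracting the SEIS_02 equation from the SEIS_03 and SEIS_04 equations removes the quadratic terms:
70.2 x − 165.6 y = -12727.21
378.2 x − 141.2 y = -32373.33
Solving the 2×2 system: x ≈ -67.6, y ≈ 48.2 km.

(-67.6, 48.2)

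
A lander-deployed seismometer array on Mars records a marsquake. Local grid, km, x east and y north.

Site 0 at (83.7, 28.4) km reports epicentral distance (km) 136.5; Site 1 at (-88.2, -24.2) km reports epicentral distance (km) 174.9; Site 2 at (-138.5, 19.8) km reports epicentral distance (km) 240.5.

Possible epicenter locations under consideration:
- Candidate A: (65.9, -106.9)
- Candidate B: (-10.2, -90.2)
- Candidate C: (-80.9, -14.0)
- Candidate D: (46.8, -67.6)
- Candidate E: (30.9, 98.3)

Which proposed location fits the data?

Candidate A

For each candidate, compare |candidate − station| to the reported distance:
Candidate A: residuals Site 0 0.0, Site 1 0.0, Site 2 0.0 → max 0.0 km
Candidate B: residuals Site 0 14.8, Site 1 72.7, Site 2 71.5 → max 72.7 km
Candidate C: residuals Site 0 33.5, Site 1 162.4, Site 2 173.7 → max 173.7 km
Candidate D: residuals Site 0 33.7, Site 1 33.1, Site 2 35.6 → max 35.6 km
Candidate E: residuals Site 0 48.9, Site 1 4.0, Site 2 53.8 → max 53.8 km
Only Candidate A has all residuals ≈ 0.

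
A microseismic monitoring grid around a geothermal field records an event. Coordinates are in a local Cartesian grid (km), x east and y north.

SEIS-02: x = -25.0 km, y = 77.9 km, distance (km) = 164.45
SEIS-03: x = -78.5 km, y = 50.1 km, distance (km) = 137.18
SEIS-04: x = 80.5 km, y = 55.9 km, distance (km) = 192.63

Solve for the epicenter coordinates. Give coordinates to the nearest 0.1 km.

Circle about each station: (x + 25.0)² + (y − 77.9)² = 164.45²; (x + 78.5)² + (y − 50.1)² = 137.18²; (x − 80.5)² + (y − 55.9)² = 192.63².
Subtracting pairs of circle equations eliminates x²+y² and gives linear equations (the radical axes):
-107.0 x − 55.6 y = 10204.30
211.0 x − 44.0 y = -7150.86
Solving the 2×2 system: x ≈ -51.5, y ≈ -84.4 km.

-51.5 km east, -84.4 km north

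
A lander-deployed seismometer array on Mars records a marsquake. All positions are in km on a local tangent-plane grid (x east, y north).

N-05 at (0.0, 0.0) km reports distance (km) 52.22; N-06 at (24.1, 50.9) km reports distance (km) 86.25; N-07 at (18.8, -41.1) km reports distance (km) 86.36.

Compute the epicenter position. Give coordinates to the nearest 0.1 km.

x ≈ -51.4 km, y ≈ 9.2 km

Circle about each station: x² + y² = 52.22²; (x − 24.1)² + (y − 50.9)² = 86.25²; (x − 18.8)² + (y + 41.1)² = 86.36².
Subtracting pairs of circle equations eliminates x²+y² and gives linear equations (the radical axes):
48.2 x + 101.8 y = -1540.51
37.6 x − 82.2 y = -2688.47
Solving the 2×2 system: x ≈ -51.4, y ≈ 9.2 km.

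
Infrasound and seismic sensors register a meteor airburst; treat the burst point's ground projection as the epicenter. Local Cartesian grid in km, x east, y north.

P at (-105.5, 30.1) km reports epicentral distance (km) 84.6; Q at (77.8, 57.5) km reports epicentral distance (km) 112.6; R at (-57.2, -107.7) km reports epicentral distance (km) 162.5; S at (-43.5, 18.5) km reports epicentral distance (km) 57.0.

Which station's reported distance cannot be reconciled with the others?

R

Solve using three stations at a time. Using P, Q, S (subtract circle equations pairwise → linear system) gives (x, y) ≈ (-33.5, 74.8).
Distances from that point to each station vs reported:
  P: calculated 84.7 vs reported 84.6 → residual 0.1 km
  Q: calculated 112.7 vs reported 112.6 → residual 0.1 km
  R: calculated 184.0 vs reported 162.5 → residual 21.5 km
  S: calculated 57.1 vs reported 57.0 → residual 0.1 km
P, Q, S are mutually consistent (residuals ≈ 0); R is off by 21.5 km.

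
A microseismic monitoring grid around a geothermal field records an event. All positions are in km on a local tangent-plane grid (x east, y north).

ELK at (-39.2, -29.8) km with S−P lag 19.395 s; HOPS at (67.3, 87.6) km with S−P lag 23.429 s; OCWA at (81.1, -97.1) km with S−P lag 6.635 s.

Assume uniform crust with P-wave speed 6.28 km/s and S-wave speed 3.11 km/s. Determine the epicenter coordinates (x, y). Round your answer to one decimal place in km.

Distance from S−P lag: d = Δt · v_P v_S / (v_P − v_S) = Δt · (6.28·3.11)/(6.28−3.11) ≈ 6.1611·Δt.
So d_ELK = 119.50, d_HOPS = 144.35, d_OCWA = 40.88 km.
Circle about each station: (x + 39.2)² + (y + 29.8)² = 119.50²; (x − 67.3)² + (y − 87.6)² = 144.35²; (x − 81.1)² + (y + 97.1)² = 40.88².
Subtracting the ELK equation from the HOPS and OCWA equations removes the quadratic terms:
213.0 x + 234.8 y = 3221.70
240.6 x − 134.6 y = 26190.02
Solving the 2×2 system: x ≈ 77.3, y ≈ -56.4 km.
Check against ELK (with the unrounded x, y): √((x + 39.2)²+(y + 29.8)²) = 119.50 ≈ 119.50 km. ✓

x ≈ 77.3 km, y ≈ -56.4 km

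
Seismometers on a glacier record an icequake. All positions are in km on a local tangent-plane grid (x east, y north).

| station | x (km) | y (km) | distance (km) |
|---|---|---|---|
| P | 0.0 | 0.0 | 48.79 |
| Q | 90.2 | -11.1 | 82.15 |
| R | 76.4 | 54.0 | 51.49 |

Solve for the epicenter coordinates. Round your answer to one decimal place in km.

Circle about each station: x² + y² = 48.79²; (x − 90.2)² + (y + 11.1)² = 82.15²; (x − 76.4)² + (y − 54.0)² = 51.49².
Subtracting the P equation from the Q and R equations removes the quadratic terms:
180.4 x − 22.2 y = 3891.09
152.8 x + 108.0 y = 8482.20
Solving the 2×2 system: x ≈ 26.6, y ≈ 40.9 km.
Check against P (with the unrounded x, y): √(x²+y²) = 48.79 ≈ 48.79 km. ✓

(26.6, 40.9)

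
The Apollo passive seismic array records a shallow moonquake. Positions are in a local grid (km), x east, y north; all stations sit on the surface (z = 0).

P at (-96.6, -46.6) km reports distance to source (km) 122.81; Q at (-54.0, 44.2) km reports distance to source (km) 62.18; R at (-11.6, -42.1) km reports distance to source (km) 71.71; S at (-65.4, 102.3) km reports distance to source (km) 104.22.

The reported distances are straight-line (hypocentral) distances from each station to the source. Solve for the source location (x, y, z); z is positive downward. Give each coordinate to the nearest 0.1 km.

(0.7, 24.9, 22.4)

Each station gives a sphere (x−x_i)² + (y−y_i)² + z² = d_i² (stations at z=0).
Subtracting the P sphere from Q and R: z² cancels, leaving linear equations in x and y:
85.2 x + 181.6 y = 4582.46
170.0 x + 9.0 y = 343.82
Solving: x ≈ 0.704, y ≈ 24.904 km (keep extra digits for the depth step; rounded: 0.7, 24.9).
Then from the P sphere: z² = 122.81² − (x + 96.6)² − (y + 46.6)² with x = 0.704, y = 24.904, so z ≈ 22.392 ≈ 22.4 km.
Check against S (with the unrounded solution): distance 104.22 ≈ 104.22 km. ✓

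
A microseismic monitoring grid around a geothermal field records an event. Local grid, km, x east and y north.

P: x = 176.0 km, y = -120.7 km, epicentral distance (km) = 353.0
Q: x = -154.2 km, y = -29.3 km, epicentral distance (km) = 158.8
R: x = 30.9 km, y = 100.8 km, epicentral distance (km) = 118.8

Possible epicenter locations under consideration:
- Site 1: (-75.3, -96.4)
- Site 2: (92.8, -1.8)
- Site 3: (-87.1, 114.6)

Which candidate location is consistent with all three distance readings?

For each candidate, compare |candidate − station| to the reported distance:
Site 1: residuals P 100.5, Q 55.2, R 105.2 → max 105.2 km
Site 2: residuals P 207.9, Q 89.7, R 1.0 → max 207.9 km
Site 3: residuals P 0.0, Q 0.0, R 0.0 → max 0.0 km
Only Site 3 has all residuals ≈ 0.

Site 3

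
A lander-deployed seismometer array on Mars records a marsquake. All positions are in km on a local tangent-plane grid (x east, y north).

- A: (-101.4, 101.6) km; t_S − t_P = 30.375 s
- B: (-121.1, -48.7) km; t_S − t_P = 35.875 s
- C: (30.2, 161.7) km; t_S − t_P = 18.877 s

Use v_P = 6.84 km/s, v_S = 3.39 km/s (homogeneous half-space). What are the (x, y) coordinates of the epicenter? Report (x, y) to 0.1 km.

(97.1, 53.9)

Distance from S−P lag: d = Δt · v_P v_S / (v_P − v_S) = Δt · (6.84·3.39)/(6.84−3.39) ≈ 6.7210·Δt.
So d_A = 204.15, d_B = 241.12, d_C = 126.87 km.
Circle about each station: (x + 101.4)² + (y − 101.6)² = 204.15²; (x + 121.1)² + (y + 48.7)² = 241.12²; (x − 30.2)² + (y − 161.7)² = 126.87².
Subtracting the A equation from the B and C equations removes the quadratic terms:
-39.4 x − 300.6 y = -20029.25
263.2 x + 120.2 y = 32035.64
Solving the 2×2 system: x ≈ 97.1, y ≈ 53.9 km.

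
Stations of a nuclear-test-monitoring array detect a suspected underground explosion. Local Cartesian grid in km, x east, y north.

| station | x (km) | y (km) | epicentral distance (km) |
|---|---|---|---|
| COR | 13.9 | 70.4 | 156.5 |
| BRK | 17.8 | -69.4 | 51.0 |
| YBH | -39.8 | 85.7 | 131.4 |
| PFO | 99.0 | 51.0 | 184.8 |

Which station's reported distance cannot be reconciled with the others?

Solve using three stations at a time. Using COR, BRK, PFO (subtract circle equations pairwise → linear system) gives (x, y) ≈ (-32.2, -79.1).
Distances from that point to each station vs reported:
  COR: calculated 156.5 vs reported 156.5 → residual 0.0 km
  BRK: calculated 50.9 vs reported 51.0 → residual 0.1 km
  YBH: calculated 165.0 vs reported 131.4 → residual 33.6 km
  PFO: calculated 184.8 vs reported 184.8 → residual 0.0 km
COR, BRK, PFO are mutually consistent (residuals ≈ 0); YBH is off by 33.6 km.

YBH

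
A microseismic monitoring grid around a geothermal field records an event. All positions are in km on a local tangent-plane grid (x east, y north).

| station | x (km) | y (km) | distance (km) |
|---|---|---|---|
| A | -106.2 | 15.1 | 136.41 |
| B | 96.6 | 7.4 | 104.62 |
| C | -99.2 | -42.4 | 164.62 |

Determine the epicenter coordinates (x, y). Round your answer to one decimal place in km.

x ≈ 16.5 km, y ≈ 74.7 km

Circle about each station: (x + 106.2)² + (y − 15.1)² = 136.41²; (x − 96.6)² + (y − 7.4)² = 104.62²; (x + 99.2)² + (y + 42.4)² = 164.62².
Subtracting the A equation from the B and C equations removes the quadratic terms:
405.6 x − 15.4 y = 5542.21
14.0 x − 115.0 y = -8360.11
Solving the 2×2 system: x ≈ 16.5, y ≈ 74.7 km.
Check against A (with the unrounded x, y): √((x + 106.2)²+(y − 15.1)²) = 136.41 ≈ 136.41 km. ✓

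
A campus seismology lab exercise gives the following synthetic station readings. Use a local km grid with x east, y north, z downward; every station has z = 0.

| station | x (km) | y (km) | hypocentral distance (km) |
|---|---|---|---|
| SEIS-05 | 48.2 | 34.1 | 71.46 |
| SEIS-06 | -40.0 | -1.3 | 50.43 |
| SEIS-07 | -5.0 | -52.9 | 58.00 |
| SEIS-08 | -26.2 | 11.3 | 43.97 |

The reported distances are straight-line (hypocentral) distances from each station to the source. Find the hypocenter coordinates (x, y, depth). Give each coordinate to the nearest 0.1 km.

x ≈ -1.8 km, y ≈ -5.1 km, depth ≈ 32.7 km

Each station gives a sphere (x−x_i)² + (y−y_i)² + z² = d_i² (stations at z=0).
Subtracting the SEIS-05 sphere from SEIS-06 and SEIS-07: z² cancels, leaving linear equations in x and y:
-176.4 x − 70.8 y = 678.99
-106.4 x − 174.0 y = 1079.89
Solving: x ≈ -1.800, y ≈ -5.106 km (keep extra digits for the depth step; rounded: -1.8, -5.1).
Then from the SEIS-05 sphere: z² = 71.46² − (x − 48.2)² − (y − 34.1)² with x = -1.800, y = -5.106, so z ≈ 32.702 ≈ 32.7 km.
Check against SEIS-08 (with the unrounded solution): distance 43.98 ≈ 43.97 km. ✓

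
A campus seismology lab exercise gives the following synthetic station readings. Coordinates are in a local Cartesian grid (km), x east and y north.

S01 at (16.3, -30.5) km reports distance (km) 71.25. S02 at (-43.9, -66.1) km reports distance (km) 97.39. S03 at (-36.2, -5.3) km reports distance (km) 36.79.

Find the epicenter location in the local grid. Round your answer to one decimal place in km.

(-22.9, 29.0)

Circle about each station: (x − 16.3)² + (y + 30.5)² = 71.25²; (x + 43.9)² + (y + 66.1)² = 97.39²; (x + 36.2)² + (y + 5.3)² = 36.79².
Subtracting the S01 equation from the S02 and S03 equations removes the quadratic terms:
-120.4 x − 71.2 y = 692.23
-105.0 x + 50.4 y = 3865.65
Solving the 2×2 system: x ≈ -22.9, y ≈ 29.0 km.
Check against S01 (with the unrounded x, y): √((x − 16.3)²+(y + 30.5)²) = 71.25 ≈ 71.25 km. ✓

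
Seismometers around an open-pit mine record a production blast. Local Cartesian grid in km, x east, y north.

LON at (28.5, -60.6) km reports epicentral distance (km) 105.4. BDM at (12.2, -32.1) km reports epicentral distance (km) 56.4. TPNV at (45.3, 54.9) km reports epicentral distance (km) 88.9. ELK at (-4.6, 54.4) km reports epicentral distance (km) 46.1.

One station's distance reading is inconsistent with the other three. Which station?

Solve using three stations at a time. Using LON, TPNV, ELK (subtract circle equations pairwise → linear system) gives (x, y) ≈ (-37.2, 21.8).
Distances from that point to each station vs reported:
  LON: calculated 105.4 vs reported 105.4 → residual 0.0 km
  BDM: calculated 73.1 vs reported 56.4 → residual 16.7 km
  TPNV: calculated 88.9 vs reported 88.9 → residual 0.0 km
  ELK: calculated 46.1 vs reported 46.1 → residual 0.0 km
LON, TPNV, ELK are mutually consistent (residuals ≈ 0); BDM is off by 16.7 km.

BDM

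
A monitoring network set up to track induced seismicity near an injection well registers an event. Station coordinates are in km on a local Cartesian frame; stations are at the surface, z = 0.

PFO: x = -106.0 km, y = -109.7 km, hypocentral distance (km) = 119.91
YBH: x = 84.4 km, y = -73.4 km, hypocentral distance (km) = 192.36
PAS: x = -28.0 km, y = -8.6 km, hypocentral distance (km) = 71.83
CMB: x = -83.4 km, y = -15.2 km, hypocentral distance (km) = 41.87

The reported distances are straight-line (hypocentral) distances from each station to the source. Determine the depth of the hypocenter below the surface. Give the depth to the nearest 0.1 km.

37.5 km

Each station gives a sphere (x−x_i)² + (y−y_i)² + z² = d_i² (stations at z=0).
Subtracting the PFO sphere from YBH and PAS: z² cancels, leaving linear equations in x and y:
380.8 x + 72.6 y = -33383.13
156.0 x + 202.2 y = -13193.27
Solving: x ≈ -88.199, y ≈ 2.798 km (keep extra digits for the depth step; rounded: -88.2, 2.8).
Then from the PFO sphere: z² = 119.91² − (x + 106.0)² − (y + 109.7)² with x = -88.199, y = 2.798, so z ≈ 37.493 ≈ 37.5 km.
Check against CMB (with the unrounded solution): distance 41.86 ≈ 41.87 km. ✓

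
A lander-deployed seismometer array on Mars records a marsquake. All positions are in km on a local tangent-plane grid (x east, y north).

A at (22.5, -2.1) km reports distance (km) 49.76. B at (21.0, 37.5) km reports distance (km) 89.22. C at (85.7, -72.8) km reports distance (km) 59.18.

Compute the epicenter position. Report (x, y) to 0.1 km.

Circle about each station: (x − 22.5)² + (y + 2.1)² = 49.76²; (x − 21.0)² + (y − 37.5)² = 89.22²; (x − 85.7)² + (y + 72.8)² = 59.18².
Subtracting pairs of circle equations eliminates x²+y² and gives linear equations (the radical axes):
-3.0 x + 79.2 y = -4147.56
126.4 x − 141.4 y = 11107.46
Solving the 2×2 system: x ≈ 30.6, y ≈ -51.2 km.

30.6 km east, -51.2 km north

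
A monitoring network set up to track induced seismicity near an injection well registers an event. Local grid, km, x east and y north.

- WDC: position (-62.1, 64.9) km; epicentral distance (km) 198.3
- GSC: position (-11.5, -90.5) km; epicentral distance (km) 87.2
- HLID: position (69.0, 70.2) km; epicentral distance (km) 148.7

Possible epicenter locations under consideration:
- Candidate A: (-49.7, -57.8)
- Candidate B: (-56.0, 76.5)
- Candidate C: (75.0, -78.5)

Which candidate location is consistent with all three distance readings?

Candidate C

For each candidate, compare |candidate − station| to the reported distance:
Candidate A: residuals WDC 75.0, GSC 36.9, HLID 25.9 → max 75.0 km
Candidate B: residuals WDC 185.2, GSC 85.6, HLID 23.5 → max 185.2 km
Candidate C: residuals WDC 0.1, GSC 0.1, HLID 0.1 → max 0.1 km
Only Candidate C has all residuals ≈ 0.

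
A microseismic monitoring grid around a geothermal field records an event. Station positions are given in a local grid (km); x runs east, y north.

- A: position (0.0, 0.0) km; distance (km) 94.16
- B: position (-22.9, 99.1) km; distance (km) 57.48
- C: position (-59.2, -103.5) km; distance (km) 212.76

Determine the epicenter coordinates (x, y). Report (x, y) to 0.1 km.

x ≈ 33.5 km, y ≈ 88.0 km

Circle about each station: x² + y² = 94.16²; (x + 22.9)² + (y − 99.1)² = 57.48²; (x + 59.2)² + (y + 103.5)² = 212.76².
Subtracting the A equation from the B and C equations removes the quadratic terms:
-45.8 x + 198.2 y = 15907.38
-118.4 x − 207.0 y = -22183.82
Solving the 2×2 system: x ≈ 33.5, y ≈ 88.0 km.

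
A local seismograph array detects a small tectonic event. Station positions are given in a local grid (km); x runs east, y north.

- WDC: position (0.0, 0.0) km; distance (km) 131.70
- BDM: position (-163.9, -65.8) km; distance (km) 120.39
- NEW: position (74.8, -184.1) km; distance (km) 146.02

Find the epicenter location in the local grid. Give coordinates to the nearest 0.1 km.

Circle about each station: x² + y² = 131.70²; (x + 163.9)² + (y + 65.8)² = 120.39²; (x − 74.8)² + (y + 184.1)² = 146.02².
Subtracting pairs of circle equations eliminates x²+y² and gives linear equations (the radical axes):
-327.8 x − 131.6 y = 34043.99
149.6 x − 368.2 y = 35510.90
Solving the 2×2 system: x ≈ -56.0, y ≈ -119.2 km.
Check against WDC (with the unrounded x, y): √(x²+y²) = 131.70 ≈ 131.70 km. ✓

(-56.0, -119.2)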